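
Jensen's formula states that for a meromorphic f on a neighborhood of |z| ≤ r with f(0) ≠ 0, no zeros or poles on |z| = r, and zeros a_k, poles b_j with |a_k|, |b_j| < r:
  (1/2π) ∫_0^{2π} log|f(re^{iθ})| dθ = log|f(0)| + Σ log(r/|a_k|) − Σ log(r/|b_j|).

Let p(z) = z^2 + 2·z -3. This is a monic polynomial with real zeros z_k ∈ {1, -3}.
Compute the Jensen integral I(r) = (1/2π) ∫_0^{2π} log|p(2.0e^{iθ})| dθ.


Zeros: -3, 1; r = 2.0.
Inside |z| < r: 1. Outside (|z| ≥ r): -3.
p(0) = -3, so log|p(0)| = log(3) = 1.0986.
Apply Jensen: I(r) = log|p(0)| + Σ_k log(r/|z_k|), summed over zeros inside |z| < r.
  log(r/|z_k|) for z_k = 1: log(2.0/1) = 0.6931
  Outside zeros (-3) contribute nothing to the Jensen sum.
Sum over inside zeros: 0.6931.
I(r) = log|p(0)| + (inside sum) = 1.0986 + 0.6931 = 1.7918.
Note: since some zeros are outside |z| ≤ r, the simplified n·log(r) form does NOT apply — only the inside zeros contribute.

I(r) ≈ 1.7918.


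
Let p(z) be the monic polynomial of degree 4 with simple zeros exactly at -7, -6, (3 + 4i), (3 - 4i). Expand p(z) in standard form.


The polynomial is p(z) = ∏_{α ∈ S} (z − α), where S = {-7, -6, (3 + 4i), (3 - 4i)}.
Expanding the product yields: p(z) = z^4 + 7·z^3 -11·z^2 + 73·z + 1050.
Note conjugate pairs combine to real quadratics: (z − (3+4i))(z − (3−4i)) = z² − 6z + 25.
The resulting polynomial has degree 4 and real coefficients as required.

p(z) = z^4 + 7·z^3 -11·z^2 + 73·z + 1050.


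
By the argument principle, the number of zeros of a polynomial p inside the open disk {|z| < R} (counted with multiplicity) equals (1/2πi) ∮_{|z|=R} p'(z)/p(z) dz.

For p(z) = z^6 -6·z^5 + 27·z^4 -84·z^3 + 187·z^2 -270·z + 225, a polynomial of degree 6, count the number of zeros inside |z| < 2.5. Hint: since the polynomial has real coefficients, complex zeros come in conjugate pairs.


The zeros of p are: (0 + 3i), (0 - 3i), (2 + 1i), (2 - 1i), (1 + 2i), (1 - 2i).
Their magnitudes are: 3, 3, 2.236, 2.236, 2.236, 2.236.
Zeros with |z| < R = 2.5: (2 + 1i), (2 - 1i), (1 + 2i), (1 - 2i).
Count = 4.
By the argument principle, (1/2πi) ∮_{|z|=R} p'(z)/p(z) dz equals exactly this count.

Number of zeros inside |z| < 2.5: 4.


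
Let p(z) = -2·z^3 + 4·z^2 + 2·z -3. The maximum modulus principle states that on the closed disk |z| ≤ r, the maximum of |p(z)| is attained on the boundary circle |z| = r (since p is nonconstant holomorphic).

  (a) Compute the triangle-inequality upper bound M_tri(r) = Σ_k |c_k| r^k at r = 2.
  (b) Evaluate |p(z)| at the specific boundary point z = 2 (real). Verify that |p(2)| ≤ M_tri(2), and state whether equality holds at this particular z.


Coefficients: c_0 = -3, c_1 = 2, c_2 = 4, c_3 = -2. Radius r = 2.
Part (a). Triangle bound: M_tri(r) = Σ_k |c_k| r^k
  = |-3|·2^0 + |2|·2^1 + |4|·2^2 + |-2|·2^3
  = 3 + 4 + 16 + 16 = 39.
This bounds M(r) := max_{|z|=r} |p(z)| from above; equality holds iff all terms c_k z^k can be made to align in phase at a single z on |z|=r.
Part (b). At z = 2 (real, on the circle |z| = r):
  p(2) = (-3)·2^0 + (2)·2^1 + (4)·2^2 + (-2)·2^3 = 1.
  |p(2)| = 1.
Check: |p(2)| = 1 ≤ 39 = M_tri(2). ✓ Equality does not hold at z = 2 (the coefficients have mixed signs, so the terms do not all align in phase there).

M_tri(2) = 39; |p(2)| = 1; equality at z=2: no.


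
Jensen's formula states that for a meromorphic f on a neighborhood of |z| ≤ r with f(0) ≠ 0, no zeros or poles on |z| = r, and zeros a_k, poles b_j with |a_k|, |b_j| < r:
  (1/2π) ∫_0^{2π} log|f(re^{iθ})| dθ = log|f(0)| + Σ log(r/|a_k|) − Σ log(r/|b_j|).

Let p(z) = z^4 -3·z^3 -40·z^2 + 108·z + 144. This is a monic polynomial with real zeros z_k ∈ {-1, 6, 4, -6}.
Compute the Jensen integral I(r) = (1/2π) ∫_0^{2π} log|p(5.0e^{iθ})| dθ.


Zeros: -6, -1, 4, 6; r = 5.0.
Inside |z| < r: -1, 4. Outside (|z| ≥ r): -6, 6.
p(0) = 144, so log|p(0)| = log(144) = 4.9698.
Apply Jensen: I(r) = log|p(0)| + Σ_k log(r/|z_k|), summed over zeros inside |z| < r.
  log(r/|z_k|) for z_k = -1: log(5.0/1) = 1.6094
  log(r/|z_k|) for z_k = 4: log(5.0/4) = 0.2231
  Outside zeros (-6, 6) contribute nothing to the Jensen sum.
Sum over inside zeros: 1.8326.
I(r) = log|p(0)| + (inside sum) = 4.9698 + 1.8326 = 6.8024.
Note: since some zeros are outside |z| ≤ r, the simplified n·log(r) form does NOT apply — only the inside zeros contribute.

I(r) ≈ 6.8024.


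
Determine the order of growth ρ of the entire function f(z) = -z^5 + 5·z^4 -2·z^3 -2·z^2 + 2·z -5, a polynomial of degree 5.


|f(z)| ≤ Σ|c_k|·r^k = O(r^5) as r → ∞. Polynomial growth is O(e^{r^ε}) for every ε > 0 (since r^5/e^{r^ε} → 0), so ρ ≤ ε for all ε > 0, i.e. ρ = 0. Every nonconstant polynomial has order 0.
Therefore ρ = 0.

Order ρ = 0.


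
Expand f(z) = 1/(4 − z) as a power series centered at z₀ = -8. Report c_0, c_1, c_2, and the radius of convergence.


Let w = z − z₀, so z = z₀ + w.
Then 4 − z = 4 − (z₀ + w) = (4 − z₀) − w = 12 − w.
f(z) = 1/(12 − w) = (1/(12)) · 1/(1 − w/(12)) = Σ_{n≥0} w^n / (12)^(n+1).
So c_n = 1/(12)^(n+1):
  c_0 = 1/(12)^1 = 1/12.
  c_1 = 1/(12)^2 = 1/144.
  c_2 = 1/(12)^3 = 1/1728.
The series is valid for |w/d| < 1, i.e. |z − z₀| < |d|.
Radius of convergence: R = |4 − z₀| = |12| = 12 (distance from z₀ to the singularity z = 4).

c_0 = 1/12, c_1 = 1/144, c_2 = 1/1728; R = 12.


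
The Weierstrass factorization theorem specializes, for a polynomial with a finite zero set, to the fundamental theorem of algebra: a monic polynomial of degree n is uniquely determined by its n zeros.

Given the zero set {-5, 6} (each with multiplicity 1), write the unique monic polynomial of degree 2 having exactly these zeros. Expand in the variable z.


The polynomial is p(z) = ∏_{α ∈ S} (z − α), where S = {-5, 6}.
Expanding the product yields: p(z) = z^2 -z -30.
The resulting polynomial has degree 2 and real coefficients as required.

p(z) = z^2 -z -30.


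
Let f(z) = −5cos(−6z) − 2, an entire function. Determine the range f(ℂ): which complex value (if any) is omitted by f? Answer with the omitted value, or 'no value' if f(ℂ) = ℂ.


Little Picard bounds the complement of f(ℂ) to at most one point.
cos is entire and surjective onto ℂ: for every w ∈ ℂ, cos(ζ) = w has a solution ζ ∈ ℂ (e.g., via the complex inverse arccos). With ζ = −6z this gives z = ζ/(-6). Then -5·cos(−6z) takes every value in -5·ℂ = ℂ, and adding -2 is a bijection of ℂ. So f is surjective and omits no value. (Note: only on the real line is cos bounded by [−1, 1].)

Omitted value: no value.


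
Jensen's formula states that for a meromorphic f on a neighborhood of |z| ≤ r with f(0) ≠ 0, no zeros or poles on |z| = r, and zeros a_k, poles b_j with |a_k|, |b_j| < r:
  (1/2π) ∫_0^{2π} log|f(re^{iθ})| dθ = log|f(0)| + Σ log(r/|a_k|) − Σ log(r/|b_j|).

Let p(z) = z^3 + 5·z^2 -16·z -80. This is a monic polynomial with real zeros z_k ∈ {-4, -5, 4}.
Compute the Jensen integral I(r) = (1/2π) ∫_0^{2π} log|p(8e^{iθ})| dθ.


Zeros: -5, -4, 4; r = 8.
Inside |z| < r: -5, -4, 4. Outside (|z| ≥ r): ∅.
p(0) = -80, so log|p(0)| = log(80) = 4.3820.
Apply Jensen: I(r) = log|p(0)| + Σ_k log(r/|z_k|), summed over zeros inside |z| < r.
  log(r/|z_k|) for z_k = -4: log(8/4) = 0.6931
  log(r/|z_k|) for z_k = -5: log(8/5) = 0.4700
  log(r/|z_k|) for z_k = 4: log(8/4) = 0.6931
Sum over inside zeros: 1.8563.
I(r) = log|p(0)| + (inside sum) = 4.3820 + 1.8563 = 6.2383.
Closed form (all zeros inside, monic): I(r) = n·log(r) = 3·log(8) = 6.2383. ✓

I(r) ≈ 6.2383.


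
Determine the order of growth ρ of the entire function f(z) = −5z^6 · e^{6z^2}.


M(r) = max_{|z|=r} |-5|·|z|^6·|e^{6z^2}| = 5·r^6 · e^{6r^2} (the factors attain their maxima compatibly on |z|=r). Then log M(r) = log 5 + 6·log r + 6r^2, dominated by the last term, so log log M(r) ~ 2·log r. The polynomial factor -5z^6 contributes only a log r term and does not affect the order. ρ = 2.
Therefore ρ = 2.

Order ρ = 2.


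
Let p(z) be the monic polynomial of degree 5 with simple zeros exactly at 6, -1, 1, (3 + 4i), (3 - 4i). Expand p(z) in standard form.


The polynomial is p(z) = ∏_{α ∈ S} (z − α), where S = {6, -1, 1, (3 + 4i), (3 - 4i)}.
Expanding the product yields: p(z) = z^5 -12·z^4 + 60·z^3 -138·z^2 -61·z + 150.
Note conjugate pairs combine to real quadratics: (z − (3+4i))(z − (3−4i)) = z² − 6z + 25.
The resulting polynomial has degree 5 and real coefficients as required.

p(z) = z^5 -12·z^4 + 60·z^3 -138·z^2 -61·z + 150.


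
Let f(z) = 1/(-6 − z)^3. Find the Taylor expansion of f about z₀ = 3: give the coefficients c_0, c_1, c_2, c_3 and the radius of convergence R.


Let w = z − z₀, so z = z₀ + w.
Then -6 − z = -6 − (z₀ + w) = (-6 − z₀) − w = -9 − w.
f(z) = 1/(-9 − w)^3 = (1/(-9)^3) · (1 − w/(-9))^{−3}.
By the binomial series (1−u)^{−3} = Σ_{n≥0} C(n+2, 2) u^n for |u|<1, with u = w/(-9):
  c_n = C(n+2, 2) / (-9)^(n+3).
  c_0 = 1/(-9)^3 = -1/729.
  c_1 = 3/(-9)^4 = 1/2187.
  c_2 = 6/(-9)^5 = -2/19683.
  c_3 = 10/(-9)^6 = 10/531441.
The series is valid for |w/d| < 1, i.e. |z − z₀| < |d|.
Radius of convergence: R = |-6 − z₀| = |-9| = 9 (distance from z₀ to the singularity z = -6).

c_0 = -1/729, c_1 = 1/2187, c_2 = -2/19683, c_3 = 10/531441; R = 9.


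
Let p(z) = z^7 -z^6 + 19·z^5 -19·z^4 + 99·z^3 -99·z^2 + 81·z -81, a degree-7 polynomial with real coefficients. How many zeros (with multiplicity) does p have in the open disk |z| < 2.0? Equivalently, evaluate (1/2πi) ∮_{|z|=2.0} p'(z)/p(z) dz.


The zeros of p are: (0 + 3i), (0 - 3i), 1, (0 + 3i), (0 - 3i), (0 + 1i), (0 - 1i).
Their magnitudes are: 3, 3, 1, 3, 3, 1, 1.
Zeros with |z| < R = 2.0: 1, (0 + 1i), (0 - 1i).
Count = 3.
By the argument principle, (1/2πi) ∮_{|z|=R} p'(z)/p(z) dz equals exactly this count.

Number of zeros inside |z| < 2.0: 3.


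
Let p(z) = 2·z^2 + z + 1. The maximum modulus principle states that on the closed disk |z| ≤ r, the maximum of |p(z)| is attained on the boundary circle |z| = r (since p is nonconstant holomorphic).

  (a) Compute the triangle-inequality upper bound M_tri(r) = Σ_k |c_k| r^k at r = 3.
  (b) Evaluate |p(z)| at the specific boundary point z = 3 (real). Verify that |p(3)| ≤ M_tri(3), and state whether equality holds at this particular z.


Coefficients: c_0 = 1, c_1 = 1, c_2 = 2. Radius r = 3.
Part (a). Triangle bound: M_tri(r) = Σ_k |c_k| r^k
  = |1|·3^0 + |1|·3^1 + |2|·3^2
  = 1 + 3 + 18 = 22.
This bounds M(r) := max_{|z|=r} |p(z)| from above; equality holds iff all terms c_k z^k can be made to align in phase at a single z on |z|=r.
Part (b). At z = 3 (real, on the circle |z| = r):
  p(3) = (1)·3^0 + (1)·3^1 + (2)·3^2 = 22.
  |p(3)| = 22.
Since all nonzero coefficients share the same sign, |p(3)| = 22 = M_tri(3); the triangle bound is attained at z = 3, so in fact M(r) = 22.

M_tri(3) = 22; |p(3)| = 22; equality at z=3: yes.


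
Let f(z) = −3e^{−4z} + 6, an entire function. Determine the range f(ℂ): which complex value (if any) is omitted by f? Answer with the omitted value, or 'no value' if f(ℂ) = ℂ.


Little Picard bounds the complement of f(ℂ) to at most one point.
e^{−4z} is never zero on ℂ, so -3·e^{−4z} takes every value in ℂ ∖ {0}. Adding 6 shifts the range to ℂ ∖ {6}. Thus f omits exactly the value 6.

Omitted value: 6.


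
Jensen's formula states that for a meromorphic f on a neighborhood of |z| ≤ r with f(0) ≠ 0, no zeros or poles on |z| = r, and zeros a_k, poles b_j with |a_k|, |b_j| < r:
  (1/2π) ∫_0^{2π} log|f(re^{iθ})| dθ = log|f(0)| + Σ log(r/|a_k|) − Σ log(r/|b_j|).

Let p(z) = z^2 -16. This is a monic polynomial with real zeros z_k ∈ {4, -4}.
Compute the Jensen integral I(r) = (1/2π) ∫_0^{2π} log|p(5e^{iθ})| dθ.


Zeros: -4, 4; r = 5.
Inside |z| < r: -4, 4. Outside (|z| ≥ r): ∅.
p(0) = -16, so log|p(0)| = log(16) = 2.7726.
Apply Jensen: I(r) = log|p(0)| + Σ_k log(r/|z_k|), summed over zeros inside |z| < r.
  log(r/|z_k|) for z_k = 4: log(5/4) = 0.2231
  log(r/|z_k|) for z_k = -4: log(5/4) = 0.2231
Sum over inside zeros: 0.4463.
I(r) = log|p(0)| + (inside sum) = 2.7726 + 0.4463 = 3.2189.
Closed form (all zeros inside, monic): I(r) = n·log(r) = 2·log(5) = 3.2189. ✓

I(r) ≈ 3.2189.


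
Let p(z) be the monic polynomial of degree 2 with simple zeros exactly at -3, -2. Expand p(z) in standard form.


The polynomial is p(z) = ∏_{α ∈ S} (z − α), where S = {-3, -2}.
Expanding the product yields: p(z) = z^2 + 5·z + 6.
The resulting polynomial has degree 2 and real coefficients as required.

p(z) = z^2 + 5·z + 6.


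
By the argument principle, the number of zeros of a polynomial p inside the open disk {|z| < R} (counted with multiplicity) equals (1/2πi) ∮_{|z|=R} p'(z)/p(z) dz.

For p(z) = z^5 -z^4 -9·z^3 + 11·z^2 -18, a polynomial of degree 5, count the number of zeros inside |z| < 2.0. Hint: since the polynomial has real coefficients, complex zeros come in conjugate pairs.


The zeros of p are: (1 + 1i), (1 - 1i), -3, 3, -1.
Their magnitudes are: 1.414, 1.414, 3, 3, 1.
Zeros with |z| < R = 2.0: (1 + 1i), (1 - 1i), -1.
Count = 3.
By the argument principle, (1/2πi) ∮_{|z|=R} p'(z)/p(z) dz equals exactly this count.

Number of zeros inside |z| < 2.0: 3.


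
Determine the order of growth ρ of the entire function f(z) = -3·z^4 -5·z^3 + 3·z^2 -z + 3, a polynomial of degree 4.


|f(z)| ≤ Σ|c_k|·r^k = O(r^4) as r → ∞. Polynomial growth is O(e^{r^ε}) for every ε > 0 (since r^4/e^{r^ε} → 0), so ρ ≤ ε for all ε > 0, i.e. ρ = 0. Every nonconstant polynomial has order 0.
Therefore ρ = 0.

Order ρ = 0.


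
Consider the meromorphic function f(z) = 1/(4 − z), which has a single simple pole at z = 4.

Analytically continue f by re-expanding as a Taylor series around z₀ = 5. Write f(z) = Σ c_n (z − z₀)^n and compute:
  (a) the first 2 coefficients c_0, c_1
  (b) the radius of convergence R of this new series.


Let w = z − z₀, so z = z₀ + w.
Then 4 − z = 4 − (z₀ + w) = (4 − z₀) − w = -1 − w.
f(z) = 1/(-1 − w) = (1/(-1)) · 1/(1 − w/(-1)) = Σ_{n≥0} w^n / (-1)^(n+1).
So c_n = 1/(-1)^(n+1):
  c_0 = 1/(-1)^1 = -1.
  c_1 = 1/(-1)^2 = 1.
The series is valid for |w/d| < 1, i.e. |z − z₀| < |d|.
Radius of convergence: R = |4 − z₀| = |-1| = 1 (distance from z₀ to the singularity z = 4).

c_0 = -1, c_1 = 1; R = 1.


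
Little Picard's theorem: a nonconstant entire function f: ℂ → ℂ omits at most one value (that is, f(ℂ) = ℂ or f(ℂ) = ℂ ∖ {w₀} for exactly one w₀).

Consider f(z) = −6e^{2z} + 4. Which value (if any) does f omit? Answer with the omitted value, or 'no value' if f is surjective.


Little Picard bounds the complement of f(ℂ) to at most one point.
e^{2z} is never zero on ℂ, so -6·e^{2z} takes every value in ℂ ∖ {0}. Adding 4 shifts the range to ℂ ∖ {4}. Thus f omits exactly the value 4.

Omitted value: 4.


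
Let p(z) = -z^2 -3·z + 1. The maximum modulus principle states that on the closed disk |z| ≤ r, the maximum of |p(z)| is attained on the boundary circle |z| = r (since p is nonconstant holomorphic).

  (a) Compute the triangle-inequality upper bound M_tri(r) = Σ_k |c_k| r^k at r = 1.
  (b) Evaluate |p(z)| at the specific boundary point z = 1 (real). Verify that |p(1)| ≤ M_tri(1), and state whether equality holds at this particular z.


Coefficients: c_0 = 1, c_1 = -3, c_2 = -1. Radius r = 1.
Part (a). Triangle bound: M_tri(r) = Σ_k |c_k| r^k
  = |1|·1^0 + |-3|·1^1 + |-1|·1^2
  = 1 + 3 + 1 = 5.
This bounds M(r) := max_{|z|=r} |p(z)| from above; equality holds iff all terms c_k z^k can be made to align in phase at a single z on |z|=r.
Part (b). At z = 1 (real, on the circle |z| = r):
  p(1) = (1)·1^0 + (-3)·1^1 + (-1)·1^2 = -3.
  |p(1)| = 3.
Check: |p(1)| = 3 ≤ 5 = M_tri(1). ✓ Equality does not hold at z = 1 (the coefficients have mixed signs, so the terms do not all align in phase there).

M_tri(1) = 5; |p(1)| = 3; equality at z=1: no.


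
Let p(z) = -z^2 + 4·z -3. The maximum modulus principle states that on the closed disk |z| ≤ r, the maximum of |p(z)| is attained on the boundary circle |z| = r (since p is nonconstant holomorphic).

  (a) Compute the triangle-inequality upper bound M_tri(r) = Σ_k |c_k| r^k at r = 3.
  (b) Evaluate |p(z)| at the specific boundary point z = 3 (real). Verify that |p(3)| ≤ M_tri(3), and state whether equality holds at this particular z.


Coefficients: c_0 = -3, c_1 = 4, c_2 = -1. Radius r = 3.
Part (a). Triangle bound: M_tri(r) = Σ_k |c_k| r^k
  = |-3|·3^0 + |4|·3^1 + |-1|·3^2
  = 3 + 12 + 9 = 24.
This bounds M(r) := max_{|z|=r} |p(z)| from above; equality holds iff all terms c_k z^k can be made to align in phase at a single z on |z|=r.
Part (b). At z = 3 (real, on the circle |z| = r):
  p(3) = (-3)·3^0 + (4)·3^1 + (-1)·3^2 = 0.
  |p(3)| = 0.
Check: |p(3)| = 0 ≤ 24 = M_tri(3). ✓ Equality does not hold at z = 3 (the coefficients have mixed signs, so the terms do not all align in phase there).

M_tri(3) = 24; |p(3)| = 0; equality at z=3: no.


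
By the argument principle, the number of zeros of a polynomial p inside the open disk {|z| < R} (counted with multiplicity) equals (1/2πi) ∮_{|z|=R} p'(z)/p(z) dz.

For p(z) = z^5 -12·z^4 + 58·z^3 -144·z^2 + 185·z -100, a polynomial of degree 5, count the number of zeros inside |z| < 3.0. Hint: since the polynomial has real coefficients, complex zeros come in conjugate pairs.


The zeros of p are: (2 + 1i), (2 - 1i), (2 + 1i), (2 - 1i), 4.
Their magnitudes are: 2.236, 2.236, 2.236, 2.236, 4.
Zeros with |z| < R = 3.0: (2 + 1i), (2 - 1i), (2 + 1i), (2 - 1i).
Count = 4.
By the argument principle, (1/2πi) ∮_{|z|=R} p'(z)/p(z) dz equals exactly this count.

Number of zeros inside |z| < 3.0: 4.


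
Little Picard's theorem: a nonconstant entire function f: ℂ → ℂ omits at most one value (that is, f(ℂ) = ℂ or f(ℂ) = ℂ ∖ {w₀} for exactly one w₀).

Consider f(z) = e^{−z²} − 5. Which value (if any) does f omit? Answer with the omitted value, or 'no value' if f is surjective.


Little Picard bounds the complement of f(ℂ) to at most one point.
The exponent g(z) = −z² is a nonconstant polynomial, hence surjective onto ℂ. So e^{g(z)} takes every value in {e^w : w ∈ ℂ} = ℂ ∖ {0}. Adding -5 shifts the range to ℂ ∖ {-5}. f omits exactly -5.

Omitted value: -5.


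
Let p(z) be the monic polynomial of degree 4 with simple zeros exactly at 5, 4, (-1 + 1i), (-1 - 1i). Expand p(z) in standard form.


The polynomial is p(z) = ∏_{α ∈ S} (z − α), where S = {5, 4, (-1 + 1i), (-1 - 1i)}.
Expanding the product yields: p(z) = z^4 -7·z^3 + 4·z^2 + 22·z + 40.
Note conjugate pairs combine to real quadratics: (z − (-1+1i))(z − (-1−1i)) = z² + 2z + 2.
The resulting polynomial has degree 4 and real coefficients as required.

p(z) = z^4 -7·z^3 + 4·z^2 + 22·z + 40.


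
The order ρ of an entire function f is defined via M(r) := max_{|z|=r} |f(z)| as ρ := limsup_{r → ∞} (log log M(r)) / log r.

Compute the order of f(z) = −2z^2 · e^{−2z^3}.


M(r) = max_{|z|=r} |-2|·|z|^2·|e^{−2z^3}| = 2·r^2 · e^{2r^3} (the factors attain their maxima compatibly on |z|=r). Then log M(r) = log 2 + 2·log r + 2r^3, dominated by the last term, so log log M(r) ~ 3·log r. The polynomial factor -2z^2 contributes only a log r term and does not affect the order. ρ = 3.
Therefore ρ = 3.

Order ρ = 3.


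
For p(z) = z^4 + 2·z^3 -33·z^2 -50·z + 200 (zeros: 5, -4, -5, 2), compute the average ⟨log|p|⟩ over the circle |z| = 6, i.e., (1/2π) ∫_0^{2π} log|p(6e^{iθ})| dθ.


Zeros: -5, -4, 2, 5; r = 6.
Inside |z| < r: -5, -4, 2, 5. Outside (|z| ≥ r): ∅.
p(0) = 200, so log|p(0)| = log(200) = 5.2983.
Apply Jensen: I(r) = log|p(0)| + Σ_k log(r/|z_k|), summed over zeros inside |z| < r.
  log(r/|z_k|) for z_k = 5: log(6/5) = 0.1823
  log(r/|z_k|) for z_k = -4: log(6/4) = 0.4055
  log(r/|z_k|) for z_k = -5: log(6/5) = 0.1823
  log(r/|z_k|) for z_k = 2: log(6/2) = 1.0986
Sum over inside zeros: 1.8687.
I(r) = log|p(0)| + (inside sum) = 5.2983 + 1.8687 = 7.1670.
Closed form (all zeros inside, monic): I(r) = n·log(r) = 4·log(6) = 7.1670. ✓

I(r) ≈ 7.1670.


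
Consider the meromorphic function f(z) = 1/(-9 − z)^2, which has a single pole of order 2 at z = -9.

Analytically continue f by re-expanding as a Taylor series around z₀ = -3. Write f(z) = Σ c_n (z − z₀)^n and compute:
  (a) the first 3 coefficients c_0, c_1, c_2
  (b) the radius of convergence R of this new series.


Let w = z − z₀, so z = z₀ + w.
Then -9 − z = -9 − (z₀ + w) = (-9 − z₀) − w = -6 − w.
f(z) = 1/(-6 − w)^2 = (1/(-6)^2) · (1 − w/(-6))^{−2}.
By the binomial series (1−u)^{−2} = Σ_{n≥0} C(n+1, 1) u^n for |u|<1, with u = w/(-6):
  c_n = C(n+1, 1) / (-6)^(n+2).
  c_0 = 1/(-6)^2 = 1/36.
  c_1 = 2/(-6)^3 = -1/108.
  c_2 = 3/(-6)^4 = 1/432.
The series is valid for |w/d| < 1, i.e. |z − z₀| < |d|.
Radius of convergence: R = |-9 − z₀| = |-6| = 6 (distance from z₀ to the singularity z = -9).

c_0 = 1/36, c_1 = -1/108, c_2 = 1/432; R = 6.


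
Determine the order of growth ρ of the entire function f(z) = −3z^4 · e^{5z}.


M(r) = max_{|z|=r} |-3|·|z|^4·|e^{5z}| = 3·r^4 · e^{5r^1} (the factors attain their maxima compatibly on |z|=r). Then log M(r) = log 3 + 4·log r + 5r^1, dominated by the last term, so log log M(r) ~ 1·log r. The polynomial factor -3z^4 contributes only a log r term and does not affect the order. ρ = 1.
Therefore ρ = 1.

Order ρ = 1.


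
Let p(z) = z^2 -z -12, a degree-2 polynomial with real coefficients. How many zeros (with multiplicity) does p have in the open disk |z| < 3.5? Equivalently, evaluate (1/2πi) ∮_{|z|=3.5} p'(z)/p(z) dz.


The zeros of p are: -3, 4.
Their magnitudes are: 3, 4.
Zeros with |z| < R = 3.5: -3.
Count = 1.
By the argument principle, (1/2πi) ∮_{|z|=R} p'(z)/p(z) dz equals exactly this count.

Number of zeros inside |z| < 3.5: 1.


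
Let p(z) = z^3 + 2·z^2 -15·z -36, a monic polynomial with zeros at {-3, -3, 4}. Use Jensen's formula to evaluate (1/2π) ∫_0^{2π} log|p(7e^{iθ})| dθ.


Zeros: -3, -3, 4; r = 7.
Inside |z| < r: -3, -3, 4. Outside (|z| ≥ r): ∅.
p(0) = -36, so log|p(0)| = log(36) = 3.5835.
Apply Jensen: I(r) = log|p(0)| + Σ_k log(r/|z_k|), summed over zeros inside |z| < r.
  log(r/|z_k|) for z_k = -3: log(7/3) = 0.8473
  log(r/|z_k|) for z_k = -3: log(7/3) = 0.8473
  log(r/|z_k|) for z_k = 4: log(7/4) = 0.5596
Sum over inside zeros: 2.2542.
I(r) = log|p(0)| + (inside sum) = 3.5835 + 2.2542 = 5.8377.
Closed form (all zeros inside, monic): I(r) = n·log(r) = 3·log(7) = 5.8377. ✓

I(r) ≈ 5.8377.


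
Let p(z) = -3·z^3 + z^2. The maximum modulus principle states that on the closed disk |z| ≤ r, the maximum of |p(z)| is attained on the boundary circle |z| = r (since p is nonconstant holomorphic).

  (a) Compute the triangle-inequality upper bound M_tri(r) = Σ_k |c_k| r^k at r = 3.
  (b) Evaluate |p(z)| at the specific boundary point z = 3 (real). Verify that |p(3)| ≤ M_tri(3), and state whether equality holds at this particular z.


Coefficients: c_0 = 0, c_1 = 0, c_2 = 1, c_3 = -3. Radius r = 3.
Part (a). Triangle bound: M_tri(r) = Σ_k |c_k| r^k
  = |0|·3^0 + |0|·3^1 + |1|·3^2 + |-3|·3^3
  = 0 + 0 + 9 + 81 = 90.
This bounds M(r) := max_{|z|=r} |p(z)| from above; equality holds iff all terms c_k z^k can be made to align in phase at a single z on |z|=r.
Part (b). At z = 3 (real, on the circle |z| = r):
  p(3) = (0)·3^0 + (0)·3^1 + (1)·3^2 + (-3)·3^3 = -72.
  |p(3)| = 72.
Check: |p(3)| = 72 ≤ 90 = M_tri(3). ✓ Equality does not hold at z = 3 (the coefficients have mixed signs, so the terms do not all align in phase there).

M_tri(3) = 90; |p(3)| = 72; equality at z=3: no.


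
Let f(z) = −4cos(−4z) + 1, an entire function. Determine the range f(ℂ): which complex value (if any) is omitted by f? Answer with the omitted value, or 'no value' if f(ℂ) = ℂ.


Little Picard bounds the complement of f(ℂ) to at most one point.
cos is entire and surjective onto ℂ: for every w ∈ ℂ, cos(ζ) = w has a solution ζ ∈ ℂ (e.g., via the complex inverse arccos). With ζ = −4z this gives z = ζ/(-4). Then -4·cos(−4z) takes every value in -4·ℂ = ℂ, and adding 1 is a bijection of ℂ. So f is surjective and omits no value. (Note: only on the real line is cos bounded by [−1, 1].)

Omitted value: no value.


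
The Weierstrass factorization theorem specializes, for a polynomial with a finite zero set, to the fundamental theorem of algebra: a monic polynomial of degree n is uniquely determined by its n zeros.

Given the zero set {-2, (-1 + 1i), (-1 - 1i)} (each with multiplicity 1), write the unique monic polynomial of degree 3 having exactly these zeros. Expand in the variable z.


The polynomial is p(z) = ∏_{α ∈ S} (z − α), where S = {-2, (-1 + 1i), (-1 - 1i)}.
Expanding the product yields: p(z) = z^3 + 4·z^2 + 6·z + 4.
Note conjugate pairs combine to real quadratics: (z − (-1+1i))(z − (-1−1i)) = z² + 2z + 2.
The resulting polynomial has degree 3 and real coefficients as required.

p(z) = z^3 + 4·z^2 + 6·z + 4.


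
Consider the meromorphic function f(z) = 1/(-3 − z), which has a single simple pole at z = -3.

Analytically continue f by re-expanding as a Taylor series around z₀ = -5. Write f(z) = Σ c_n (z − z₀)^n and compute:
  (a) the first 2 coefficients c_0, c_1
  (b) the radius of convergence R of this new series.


Let w = z − z₀, so z = z₀ + w.
Then -3 − z = -3 − (z₀ + w) = (-3 − z₀) − w = 2 − w.
f(z) = 1/(2 − w) = (1/(2)) · 1/(1 − w/(2)) = Σ_{n≥0} w^n / (2)^(n+1).
So c_n = 1/(2)^(n+1):
  c_0 = 1/(2)^1 = 1/2.
  c_1 = 1/(2)^2 = 1/4.
The series is valid for |w/d| < 1, i.e. |z − z₀| < |d|.
Radius of convergence: R = |-3 − z₀| = |2| = 2 (distance from z₀ to the singularity z = -3).

c_0 = 1/2, c_1 = 1/4; R = 2.


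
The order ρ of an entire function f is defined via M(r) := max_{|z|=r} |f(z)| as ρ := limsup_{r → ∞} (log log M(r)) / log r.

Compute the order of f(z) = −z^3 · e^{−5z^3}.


M(r) = max_{|z|=r} |-1|·|z|^3·|e^{−5z^3}| = 1·r^3 · e^{5r^3} (the factors attain their maxima compatibly on |z|=r). Then log M(r) = log 1 + 3·log r + 5r^3, dominated by the last term, so log log M(r) ~ 3·log r. The polynomial factor -1z^3 contributes only a log r term and does not affect the order. ρ = 3.
Therefore ρ = 3.

Order ρ = 3.


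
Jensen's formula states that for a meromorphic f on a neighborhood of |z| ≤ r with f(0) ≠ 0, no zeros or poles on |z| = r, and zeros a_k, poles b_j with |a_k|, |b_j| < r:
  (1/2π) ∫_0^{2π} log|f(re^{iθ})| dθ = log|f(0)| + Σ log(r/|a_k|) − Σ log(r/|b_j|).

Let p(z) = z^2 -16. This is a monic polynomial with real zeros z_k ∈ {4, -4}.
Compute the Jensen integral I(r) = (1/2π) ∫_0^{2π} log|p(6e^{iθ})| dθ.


Zeros: -4, 4; r = 6.
Inside |z| < r: -4, 4. Outside (|z| ≥ r): ∅.
p(0) = -16, so log|p(0)| = log(16) = 2.7726.
Apply Jensen: I(r) = log|p(0)| + Σ_k log(r/|z_k|), summed over zeros inside |z| < r.
  log(r/|z_k|) for z_k = 4: log(6/4) = 0.4055
  log(r/|z_k|) for z_k = -4: log(6/4) = 0.4055
Sum over inside zeros: 0.8109.
I(r) = log|p(0)| + (inside sum) = 2.7726 + 0.8109 = 3.5835.
Closed form (all zeros inside, monic): I(r) = n·log(r) = 2·log(6) = 3.5835. ✓

I(r) ≈ 3.5835.


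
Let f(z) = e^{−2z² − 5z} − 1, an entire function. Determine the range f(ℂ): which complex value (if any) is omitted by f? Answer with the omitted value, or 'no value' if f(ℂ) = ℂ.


Little Picard bounds the complement of f(ℂ) to at most one point.
The exponent g(z) = −2z² − 5z is a nonconstant polynomial, hence surjective onto ℂ. So e^{g(z)} takes every value in {e^w : w ∈ ℂ} = ℂ ∖ {0}. Adding -1 shifts the range to ℂ ∖ {-1}. f omits exactly -1.

Omitted value: -1.


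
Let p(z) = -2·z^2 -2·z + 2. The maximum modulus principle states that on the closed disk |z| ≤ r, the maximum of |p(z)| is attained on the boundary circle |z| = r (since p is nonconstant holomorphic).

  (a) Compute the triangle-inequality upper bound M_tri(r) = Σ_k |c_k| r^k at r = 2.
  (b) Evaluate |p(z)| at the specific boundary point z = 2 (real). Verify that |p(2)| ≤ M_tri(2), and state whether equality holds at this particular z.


Coefficients: c_0 = 2, c_1 = -2, c_2 = -2. Radius r = 2.
Part (a). Triangle bound: M_tri(r) = Σ_k |c_k| r^k
  = |2|·2^0 + |-2|·2^1 + |-2|·2^2
  = 2 + 4 + 8 = 14.
This bounds M(r) := max_{|z|=r} |p(z)| from above; equality holds iff all terms c_k z^k can be made to align in phase at a single z on |z|=r.
Part (b). At z = 2 (real, on the circle |z| = r):
  p(2) = (2)·2^0 + (-2)·2^1 + (-2)·2^2 = -10.
  |p(2)| = 10.
Check: |p(2)| = 10 ≤ 14 = M_tri(2). ✓ Equality does not hold at z = 2 (the coefficients have mixed signs, so the terms do not all align in phase there).

M_tri(2) = 14; |p(2)| = 10; equality at z=2: no.


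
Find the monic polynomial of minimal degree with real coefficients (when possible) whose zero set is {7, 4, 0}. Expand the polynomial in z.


The polynomial is p(z) = ∏_{α ∈ S} (z − α), where S = {7, 4, 0}.
Expanding the product yields: p(z) = z^3 -11·z^2 + 28·z.
The resulting polynomial has degree 3 and real coefficients as required.

p(z) = z^3 -11·z^2 + 28·z.


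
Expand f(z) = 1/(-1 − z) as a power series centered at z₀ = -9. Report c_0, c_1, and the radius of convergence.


Let w = z − z₀, so z = z₀ + w.
Then -1 − z = -1 − (z₀ + w) = (-1 − z₀) − w = 8 − w.
f(z) = 1/(8 − w) = (1/(8)) · 1/(1 − w/(8)) = Σ_{n≥0} w^n / (8)^(n+1).
So c_n = 1/(8)^(n+1):
  c_0 = 1/(8)^1 = 1/8.
  c_1 = 1/(8)^2 = 1/64.
The series is valid for |w/d| < 1, i.e. |z − z₀| < |d|.
Radius of convergence: R = |-1 − z₀| = |8| = 8 (distance from z₀ to the singularity z = -1).

c_0 = 1/8, c_1 = 1/64; R = 8.


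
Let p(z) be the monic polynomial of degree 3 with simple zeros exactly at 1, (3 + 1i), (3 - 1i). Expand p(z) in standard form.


The polynomial is p(z) = ∏_{α ∈ S} (z − α), where S = {1, (3 + 1i), (3 - 1i)}.
Expanding the product yields: p(z) = z^3 -7·z^2 + 16·z -10.
Note conjugate pairs combine to real quadratics: (z − (3+1i))(z − (3−1i)) = z² − 6z + 10.
The resulting polynomial has degree 3 and real coefficients as required.

p(z) = z^3 -7·z^2 + 16·z -10.


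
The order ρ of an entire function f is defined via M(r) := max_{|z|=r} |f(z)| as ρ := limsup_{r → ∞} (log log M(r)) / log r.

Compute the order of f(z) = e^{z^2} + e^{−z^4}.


Each summand is entire of order 2 and 4 respectively (as in the single-exponential case). The order of a sum is at most the max of the orders, so ρ ≤ 4. For the lower bound: on |z|=r choose arg z so that -1z^4 is real positive; then |e^{-1z^4}| = e^{1r^4} while |e^{1z^2}| ≤ e^{1r^2} = o(e^{1r^4}). So |f| ≥ e^{1r^4}(1 − o(1)) and ρ ≥ 4. Hence ρ = max(2, 4) = 4.
Therefore ρ = 4.

Order ρ = 4.


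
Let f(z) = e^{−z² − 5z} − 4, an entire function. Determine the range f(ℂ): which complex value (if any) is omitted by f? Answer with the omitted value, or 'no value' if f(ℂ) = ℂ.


Little Picard bounds the complement of f(ℂ) to at most one point.
The exponent g(z) = −z² − 5z is a nonconstant polynomial, hence surjective onto ℂ. So e^{g(z)} takes every value in {e^w : w ∈ ℂ} = ℂ ∖ {0}. Adding -4 shifts the range to ℂ ∖ {-4}. f omits exactly -4.

Omitted value: -4.


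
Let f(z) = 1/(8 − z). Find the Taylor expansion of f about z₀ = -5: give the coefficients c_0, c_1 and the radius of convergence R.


Let w = z − z₀, so z = z₀ + w.
Then 8 − z = 8 − (z₀ + w) = (8 − z₀) − w = 13 − w.
f(z) = 1/(13 − w) = (1/(13)) · 1/(1 − w/(13)) = Σ_{n≥0} w^n / (13)^(n+1).
So c_n = 1/(13)^(n+1):
  c_0 = 1/(13)^1 = 1/13.
  c_1 = 1/(13)^2 = 1/169.
The series is valid for |w/d| < 1, i.e. |z − z₀| < |d|.
Radius of convergence: R = |8 − z₀| = |13| = 13 (distance from z₀ to the singularity z = 8).

c_0 = 1/13, c_1 = 1/169; R = 13.


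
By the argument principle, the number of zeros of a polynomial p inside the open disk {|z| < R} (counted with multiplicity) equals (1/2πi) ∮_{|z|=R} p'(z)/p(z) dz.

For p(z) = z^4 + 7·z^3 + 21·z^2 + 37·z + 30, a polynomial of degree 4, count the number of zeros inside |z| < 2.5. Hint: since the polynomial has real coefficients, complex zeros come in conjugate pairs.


The zeros of p are: -3, -2, (-1 + 2i), (-1 - 2i).
Their magnitudes are: 3, 2, 2.236, 2.236.
Zeros with |z| < R = 2.5: -2, (-1 + 2i), (-1 - 2i).
Count = 3.
By the argument principle, (1/2πi) ∮_{|z|=R} p'(z)/p(z) dz equals exactly this count.

Number of zeros inside |z| < 2.5: 3.


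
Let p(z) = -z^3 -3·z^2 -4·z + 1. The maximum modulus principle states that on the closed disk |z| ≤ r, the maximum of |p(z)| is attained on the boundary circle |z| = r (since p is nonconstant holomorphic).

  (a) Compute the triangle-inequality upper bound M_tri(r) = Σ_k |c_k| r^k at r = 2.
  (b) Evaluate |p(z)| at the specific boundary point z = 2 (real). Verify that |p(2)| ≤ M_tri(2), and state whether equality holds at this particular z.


Coefficients: c_0 = 1, c_1 = -4, c_2 = -3, c_3 = -1. Radius r = 2.
Part (a). Triangle bound: M_tri(r) = Σ_k |c_k| r^k
  = |1|·2^0 + |-4|·2^1 + |-3|·2^2 + |-1|·2^3
  = 1 + 8 + 12 + 8 = 29.
This bounds M(r) := max_{|z|=r} |p(z)| from above; equality holds iff all terms c_k z^k can be made to align in phase at a single z on |z|=r.
Part (b). At z = 2 (real, on the circle |z| = r):
  p(2) = (1)·2^0 + (-4)·2^1 + (-3)·2^2 + (-1)·2^3 = -27.
  |p(2)| = 27.
Check: |p(2)| = 27 ≤ 29 = M_tri(2). ✓ Equality does not hold at z = 2 (the coefficients have mixed signs, so the terms do not all align in phase there).

M_tri(2) = 29; |p(2)| = 27; equality at z=2: no.


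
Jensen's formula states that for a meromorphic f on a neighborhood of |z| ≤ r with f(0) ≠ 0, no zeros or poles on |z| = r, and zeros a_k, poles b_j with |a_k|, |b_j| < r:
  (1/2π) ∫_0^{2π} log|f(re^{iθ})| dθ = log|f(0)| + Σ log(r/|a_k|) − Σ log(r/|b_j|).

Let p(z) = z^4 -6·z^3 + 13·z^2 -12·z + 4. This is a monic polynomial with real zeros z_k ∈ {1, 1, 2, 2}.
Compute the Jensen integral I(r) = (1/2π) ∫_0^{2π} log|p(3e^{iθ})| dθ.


Zeros: 1, 1, 2, 2; r = 3.
Inside |z| < r: 1, 1, 2, 2. Outside (|z| ≥ r): ∅.
p(0) = 4, so log|p(0)| = log(4) = 1.3863.
Apply Jensen: I(r) = log|p(0)| + Σ_k log(r/|z_k|), summed over zeros inside |z| < r.
  log(r/|z_k|) for z_k = 1: log(3/1) = 1.0986
  log(r/|z_k|) for z_k = 1: log(3/1) = 1.0986
  log(r/|z_k|) for z_k = 2: log(3/2) = 0.4055
  log(r/|z_k|) for z_k = 2: log(3/2) = 0.4055
Sum over inside zeros: 3.0082.
I(r) = log|p(0)| + (inside sum) = 1.3863 + 3.0082 = 4.3944.
Closed form (all zeros inside, monic): I(r) = n·log(r) = 4·log(3) = 4.3944. ✓

I(r) ≈ 4.3944.


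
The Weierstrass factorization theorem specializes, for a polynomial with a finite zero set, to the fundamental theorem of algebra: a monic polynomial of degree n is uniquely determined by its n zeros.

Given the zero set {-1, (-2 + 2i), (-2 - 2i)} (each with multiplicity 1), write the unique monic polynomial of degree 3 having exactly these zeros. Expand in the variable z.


The polynomial is p(z) = ∏_{α ∈ S} (z − α), where S = {-1, (-2 + 2i), (-2 - 2i)}.
Expanding the product yields: p(z) = z^3 + 5·z^2 + 12·z + 8.
Note conjugate pairs combine to real quadratics: (z − (-2+2i))(z − (-2−2i)) = z² + 4z + 8.
The resulting polynomial has degree 3 and real coefficients as required.

p(z) = z^3 + 5·z^2 + 12·z + 8.


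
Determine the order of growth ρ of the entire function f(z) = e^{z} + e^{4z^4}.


Each summand is entire of order 1 and 4 respectively (as in the single-exponential case). The order of a sum is at most the max of the orders, so ρ ≤ 4. For the lower bound: on |z|=r choose arg z so that 4z^4 is real positive; then |e^{4z^4}| = e^{4r^4} while |e^{1z}| ≤ e^{1r^1} = o(e^{4r^4}). So |f| ≥ e^{4r^4}(1 − o(1)) and ρ ≥ 4. Hence ρ = max(1, 4) = 4.
Therefore ρ = 4.

Order ρ = 4.


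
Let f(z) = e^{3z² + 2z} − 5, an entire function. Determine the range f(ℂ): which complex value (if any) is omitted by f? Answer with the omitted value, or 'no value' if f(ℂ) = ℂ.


Little Picard bounds the complement of f(ℂ) to at most one point.
The exponent g(z) = 3z² + 2z is a nonconstant polynomial, hence surjective onto ℂ. So e^{g(z)} takes every value in {e^w : w ∈ ℂ} = ℂ ∖ {0}. Adding -5 shifts the range to ℂ ∖ {-5}. f omits exactly -5.

Omitted value: -5.


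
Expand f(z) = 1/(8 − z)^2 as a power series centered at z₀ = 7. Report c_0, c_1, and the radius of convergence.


Let w = z − z₀, so z = z₀ + w.
Then 8 − z = 8 − (z₀ + w) = (8 − z₀) − w = 1 − w.
f(z) = 1/(1 − w)^2 = (1/(1)^2) · (1 − w/(1))^{−2}.
By the binomial series (1−u)^{−2} = Σ_{n≥0} C(n+1, 1) u^n for |u|<1, with u = w/(1):
  c_n = C(n+1, 1) / (1)^(n+2).
  c_0 = 1/(1)^2 = 1.
  c_1 = 2/(1)^3 = 2.
The series is valid for |w/d| < 1, i.e. |z − z₀| < |d|.
Radius of convergence: R = |8 − z₀| = |1| = 1 (distance from z₀ to the singularity z = 8).

c_0 = 1, c_1 = 2; R = 1.


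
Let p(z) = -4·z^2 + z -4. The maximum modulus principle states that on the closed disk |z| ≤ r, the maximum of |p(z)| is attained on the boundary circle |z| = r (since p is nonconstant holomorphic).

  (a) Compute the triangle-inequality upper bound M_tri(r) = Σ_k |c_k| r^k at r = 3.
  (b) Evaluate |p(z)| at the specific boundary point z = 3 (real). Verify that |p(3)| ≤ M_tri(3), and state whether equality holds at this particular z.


Coefficients: c_0 = -4, c_1 = 1, c_2 = -4. Radius r = 3.
Part (a). Triangle bound: M_tri(r) = Σ_k |c_k| r^k
  = |-4|·3^0 + |1|·3^1 + |-4|·3^2
  = 4 + 3 + 36 = 43.
This bounds M(r) := max_{|z|=r} |p(z)| from above; equality holds iff all terms c_k z^k can be made to align in phase at a single z on |z|=r.
Part (b). At z = 3 (real, on the circle |z| = r):
  p(3) = (-4)·3^0 + (1)·3^1 + (-4)·3^2 = -37.
  |p(3)| = 37.
Check: |p(3)| = 37 ≤ 43 = M_tri(3). ✓ Equality does not hold at z = 3 (the coefficients have mixed signs, so the terms do not all align in phase there).

M_tri(3) = 43; |p(3)| = 37; equality at z=3: no.


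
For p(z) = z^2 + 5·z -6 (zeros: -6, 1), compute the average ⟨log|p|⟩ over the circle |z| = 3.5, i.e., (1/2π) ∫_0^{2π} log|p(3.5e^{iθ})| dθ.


Zeros: -6, 1; r = 3.5.
Inside |z| < r: 1. Outside (|z| ≥ r): -6.
p(0) = -6, so log|p(0)| = log(6) = 1.7918.
Apply Jensen: I(r) = log|p(0)| + Σ_k log(r/|z_k|), summed over zeros inside |z| < r.
  log(r/|z_k|) for z_k = 1: log(3.5/1) = 1.2528
  Outside zeros (-6) contribute nothing to the Jensen sum.
Sum over inside zeros: 1.2528.
I(r) = log|p(0)| + (inside sum) = 1.7918 + 1.2528 = 3.0445.
Note: since some zeros are outside |z| ≤ r, the simplified n·log(r) form does NOT apply — only the inside zeros contribute.

I(r) ≈ 3.0445.


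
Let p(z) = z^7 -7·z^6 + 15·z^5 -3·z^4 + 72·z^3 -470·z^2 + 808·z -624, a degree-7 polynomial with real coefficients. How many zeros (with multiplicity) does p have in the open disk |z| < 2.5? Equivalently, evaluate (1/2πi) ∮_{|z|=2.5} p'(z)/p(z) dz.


The zeros of p are: (1 + 1i), (1 - 1i), 3, (3 + 2i), (3 - 2i), (-2 + 2i), (-2 - 2i).
Their magnitudes are: 1.414, 1.414, 3, 3.606, 3.606, 2.828, 2.828.
Zeros with |z| < R = 2.5: (1 + 1i), (1 - 1i).
Count = 2.
By the argument principle, (1/2πi) ∮_{|z|=R} p'(z)/p(z) dz equals exactly this count.

Number of zeros inside |z| < 2.5: 2.


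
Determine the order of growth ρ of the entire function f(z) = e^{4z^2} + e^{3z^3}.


Each summand is entire of order 2 and 3 respectively (as in the single-exponential case). The order of a sum is at most the max of the orders, so ρ ≤ 3. For the lower bound: on |z|=r choose arg z so that 3z^3 is real positive; then |e^{3z^3}| = e^{3r^3} while |e^{4z^2}| ≤ e^{4r^2} = o(e^{3r^3}). So |f| ≥ e^{3r^3}(1 − o(1)) and ρ ≥ 3. Hence ρ = max(2, 3) = 3.
Therefore ρ = 3.

Order ρ = 3.
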